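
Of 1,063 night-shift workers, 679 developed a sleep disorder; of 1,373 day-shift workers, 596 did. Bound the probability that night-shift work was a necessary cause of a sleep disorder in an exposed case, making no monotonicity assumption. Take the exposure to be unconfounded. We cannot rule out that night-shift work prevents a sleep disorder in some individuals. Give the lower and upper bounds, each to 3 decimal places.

0.320 ≤ PN ≤ 0.886

p₁ = P(outcome | exposed) = 679/1063 = 0.63876
p₀ = P(outcome | unexposed) = 596/1373 = 0.43409
Under exogeneity alone the bounds on PN are max{0,(p₁−p₀)/p₁} ≤ PN ≤ min{1,(1−p₀)/p₁}.
  lower = (p₁ − p₀)/p₁ = 0.20467 / 0.63876 ≈ 0.3204
  upper = min{1, (1 − p₀)/p₁} = 0.56591 / 0.63876 ≈ 0.8860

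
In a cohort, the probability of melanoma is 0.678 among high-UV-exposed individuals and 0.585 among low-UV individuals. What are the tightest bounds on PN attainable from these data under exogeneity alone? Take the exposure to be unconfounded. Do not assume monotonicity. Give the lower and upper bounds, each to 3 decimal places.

Let p₁ = 0.678, p₀ = 0.585.
Under exogeneity alone the bounds on PN are max{0,(p₁−p₀)/p₁} ≤ PN ≤ min{1,(1−p₀)/p₁}.
  lower = (p₁ − p₀)/p₁ = 0.093 / 0.678 ≈ 0.1372
  upper = min{1, (1 − p₀)/p₁} = 0.415 / 0.678 ≈ 0.6121

0.137 ≤ PN ≤ 0.612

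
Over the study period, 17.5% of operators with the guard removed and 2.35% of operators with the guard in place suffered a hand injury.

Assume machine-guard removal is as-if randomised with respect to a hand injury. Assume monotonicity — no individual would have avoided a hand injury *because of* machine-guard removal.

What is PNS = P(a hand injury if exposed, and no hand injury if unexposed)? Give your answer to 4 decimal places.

p₁ = 0.175, p₀ = 0.0235.
Under exogeneity and monotonicity, PNS = p₁ − p₀.
PNS = 0.175 − 0.0235 = 0.1515

PNS ≈ 0.1515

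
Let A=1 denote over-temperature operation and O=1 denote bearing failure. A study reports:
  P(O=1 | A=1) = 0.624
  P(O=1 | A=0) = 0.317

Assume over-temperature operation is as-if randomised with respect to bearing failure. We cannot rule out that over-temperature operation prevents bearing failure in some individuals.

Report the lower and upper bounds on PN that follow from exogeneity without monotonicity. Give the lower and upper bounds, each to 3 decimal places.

0.492 ≤ PN ≤ 1.000

Let p₁ = 0.624, p₀ = 0.317.
Under exogeneity alone the bounds on PN are max{0,(p₁−p₀)/p₁} ≤ PN ≤ min{1,(1−p₀)/p₁}.
  lower = (p₁ − p₀)/p₁ = 0.307 / 0.624 ≈ 0.4920
  upper = min{1, (1 − p₀)/p₁} = 0.683 / 0.624 ≈ 1.0946 → capped at 1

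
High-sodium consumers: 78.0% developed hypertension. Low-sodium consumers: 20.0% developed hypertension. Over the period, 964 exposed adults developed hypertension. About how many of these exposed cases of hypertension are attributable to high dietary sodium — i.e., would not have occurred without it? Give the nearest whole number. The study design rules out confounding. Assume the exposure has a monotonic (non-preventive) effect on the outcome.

about 717 cases

p₁ = 0.78, p₀ = 0.2.
PN = (p₁ − p₀)/p₁ = (0.78 − 0.2) / 0.78 ≈ 0.74359.
Attributable cases ≈ PN × (exposed cases) = 0.74359 × 964 ≈ 716.82.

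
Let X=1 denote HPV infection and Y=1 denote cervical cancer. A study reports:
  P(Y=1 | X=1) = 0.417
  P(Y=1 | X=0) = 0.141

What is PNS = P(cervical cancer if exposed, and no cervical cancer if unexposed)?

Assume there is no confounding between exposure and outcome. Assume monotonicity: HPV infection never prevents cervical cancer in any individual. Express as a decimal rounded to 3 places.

PNS ≈ 0.276

Let p₁ = 0.417, p₀ = 0.141.
Under exogeneity and monotonicity, PNS = p₁ − p₀.
PNS = 0.417 − 0.141 = 0.276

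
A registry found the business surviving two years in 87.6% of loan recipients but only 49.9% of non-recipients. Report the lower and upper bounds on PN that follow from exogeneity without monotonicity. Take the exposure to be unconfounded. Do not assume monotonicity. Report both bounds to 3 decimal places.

p₁ = 0.876, p₀ = 0.499.
Under exogeneity alone the bounds on PN are max{0,(p₁−p₀)/p₁} ≤ PN ≤ min{1,(1−p₀)/p₁}.
  lower = (p₁ − p₀)/p₁ = 0.377 / 0.876 ≈ 0.4304
  upper = min{1, (1 − p₀)/p₁} = 0.501 / 0.876 ≈ 0.5719

0.430 ≤ PN ≤ 0.572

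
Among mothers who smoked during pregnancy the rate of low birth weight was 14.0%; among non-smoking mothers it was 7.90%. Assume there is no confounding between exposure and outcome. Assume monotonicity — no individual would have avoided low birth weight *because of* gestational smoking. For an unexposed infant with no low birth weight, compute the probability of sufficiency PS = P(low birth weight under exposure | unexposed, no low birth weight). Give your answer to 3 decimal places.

p₁ = 0.14, p₀ = 0.079.
Under exogeneity and monotonicity, PS = (p₁ − p₀) / (1 − p₀).
PS = (0.14 − 0.079) / (1 − 0.079) = 0.061 / 0.921 ≈ 0.0662

PS ≈ 0.066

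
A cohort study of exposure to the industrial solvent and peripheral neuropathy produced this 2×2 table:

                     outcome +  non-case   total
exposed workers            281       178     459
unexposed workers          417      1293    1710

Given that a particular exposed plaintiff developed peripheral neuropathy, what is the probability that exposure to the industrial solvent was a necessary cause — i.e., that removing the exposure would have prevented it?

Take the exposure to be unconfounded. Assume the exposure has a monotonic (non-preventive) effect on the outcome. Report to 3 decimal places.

PN ≈ 0.602

p₁ = P(outcome | exposed) = 281/459 = 0.6122
p₀ = P(outcome | unexposed) = 417/1710 = 0.24386
Under exogeneity and monotonicity, PN = (p₁ − p₀) / p₁.
PN = (0.6122 − 0.24386) / 0.6122 = 0.36834 / 0.6122 ≈ 0.6017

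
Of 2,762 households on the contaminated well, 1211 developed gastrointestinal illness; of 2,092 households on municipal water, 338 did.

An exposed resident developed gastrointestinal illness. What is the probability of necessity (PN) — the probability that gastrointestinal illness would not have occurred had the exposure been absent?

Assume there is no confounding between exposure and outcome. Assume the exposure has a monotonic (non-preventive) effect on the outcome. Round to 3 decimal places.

p₁ = P(outcome | exposed) = 1211/2762 = 0.43845
p₀ = P(outcome | unexposed) = 338/2092 = 0.16157
Under exogeneity and monotonicity, PN = (p₁ − p₀) / p₁.
PN = (0.43845 − 0.16157) / 0.43845 = 0.27688 / 0.43845 ≈ 0.6315

PN ≈ 0.632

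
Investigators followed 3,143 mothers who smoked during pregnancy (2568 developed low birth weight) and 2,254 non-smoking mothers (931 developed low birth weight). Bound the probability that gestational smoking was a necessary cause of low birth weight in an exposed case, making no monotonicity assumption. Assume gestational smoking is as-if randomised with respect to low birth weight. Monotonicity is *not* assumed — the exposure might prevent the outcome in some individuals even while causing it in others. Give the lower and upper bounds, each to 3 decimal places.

0.494 ≤ PN ≤ 0.718

p₁ = P(outcome | exposed) = 2568/3143 = 0.81705
p₀ = P(outcome | unexposed) = 931/2254 = 0.41304
Under exogeneity alone the bounds on PN are max{0,(p₁−p₀)/p₁} ≤ PN ≤ min{1,(1−p₀)/p₁}.
  lower = (p₁ − p₀)/p₁ = 0.40401 / 0.81705 ≈ 0.4945
  upper = min{1, (1 − p₀)/p₁} = 0.58696 / 0.81705 ≈ 0.7184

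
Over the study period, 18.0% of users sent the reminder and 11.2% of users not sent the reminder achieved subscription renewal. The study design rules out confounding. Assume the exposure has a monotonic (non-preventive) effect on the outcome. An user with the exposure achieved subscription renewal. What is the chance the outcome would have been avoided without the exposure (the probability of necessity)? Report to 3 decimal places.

p₁ = 0.18, p₀ = 0.112.
Under exogeneity and monotonicity, PN = (p₁ − p₀) / p₁.
PN = (0.18 − 0.112) / 0.18 = 0.068 / 0.18 ≈ 0.3778

PN ≈ 0.378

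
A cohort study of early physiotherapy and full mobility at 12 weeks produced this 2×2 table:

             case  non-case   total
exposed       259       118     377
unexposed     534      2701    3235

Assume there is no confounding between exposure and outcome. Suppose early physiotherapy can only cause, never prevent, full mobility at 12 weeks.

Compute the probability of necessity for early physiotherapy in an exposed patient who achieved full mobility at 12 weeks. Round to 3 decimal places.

PN ≈ 0.760

p₁ = P(outcome | exposed) = 259/377 = 0.687
p₀ = P(outcome | unexposed) = 534/3235 = 0.16507
Under exogeneity and monotonicity, PN = (p₁ − p₀) / p₁.
PN = (0.687 − 0.16507) / 0.687 = 0.52193 / 0.687 ≈ 0.7597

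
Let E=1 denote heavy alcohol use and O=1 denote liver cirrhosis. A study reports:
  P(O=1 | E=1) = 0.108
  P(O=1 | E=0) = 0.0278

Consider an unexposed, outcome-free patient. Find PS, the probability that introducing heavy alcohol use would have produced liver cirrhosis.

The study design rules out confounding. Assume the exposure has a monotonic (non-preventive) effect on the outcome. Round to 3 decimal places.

Let p₁ = 0.108, p₀ = 0.0278.
Under exogeneity and monotonicity, PS = (p₁ − p₀) / (1 − p₀).
PS = (0.108 − 0.0278) / (1 − 0.0278) = 0.0802 / 0.9722 ≈ 0.0825

PS ≈ 0.082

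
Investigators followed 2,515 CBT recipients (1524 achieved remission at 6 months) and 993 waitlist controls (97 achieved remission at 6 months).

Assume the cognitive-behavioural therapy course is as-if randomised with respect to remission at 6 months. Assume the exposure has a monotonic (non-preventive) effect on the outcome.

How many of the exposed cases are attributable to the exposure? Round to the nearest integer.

about 1278 cases

p₁ = P(outcome | exposed) = 1524/2515 = 0.60596
p₀ = P(outcome | unexposed) = 97/993 = 0.097684
PN = (p₁ − p₀)/p₁ = (0.60596 − 0.097684) / 0.60596 ≈ 0.83880.
Attributable cases ≈ PN × (exposed cases) = 0.83880 × 1524 ≈ 1278.33.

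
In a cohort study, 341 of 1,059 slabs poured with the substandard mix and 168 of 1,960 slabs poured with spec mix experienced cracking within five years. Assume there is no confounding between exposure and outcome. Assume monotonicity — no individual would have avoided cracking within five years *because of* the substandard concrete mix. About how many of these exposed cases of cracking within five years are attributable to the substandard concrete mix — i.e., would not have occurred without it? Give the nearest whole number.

p₁ = P(outcome | exposed) = 341/1059 = 0.322
p₀ = P(outcome | unexposed) = 168/1960 = 0.085714
PN = (p₁ − p₀)/p₁ = (0.322 − 0.085714) / 0.322 ≈ 0.73381.
Attributable cases ≈ PN × (exposed cases) = 0.73381 × 341 ≈ 250.23.

about 250 cases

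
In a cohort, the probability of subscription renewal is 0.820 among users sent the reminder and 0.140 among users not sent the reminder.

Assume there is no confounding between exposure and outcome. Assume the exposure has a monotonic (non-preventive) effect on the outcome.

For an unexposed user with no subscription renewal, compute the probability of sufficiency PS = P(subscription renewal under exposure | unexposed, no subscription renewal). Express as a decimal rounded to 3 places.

Let p₁ = 0.82, p₀ = 0.14.
Under exogeneity and monotonicity, PS = (p₁ − p₀) / (1 − p₀).
PS = (0.82 − 0.14) / (1 − 0.14) = 0.68 / 0.86 ≈ 0.7907

PS ≈ 0.791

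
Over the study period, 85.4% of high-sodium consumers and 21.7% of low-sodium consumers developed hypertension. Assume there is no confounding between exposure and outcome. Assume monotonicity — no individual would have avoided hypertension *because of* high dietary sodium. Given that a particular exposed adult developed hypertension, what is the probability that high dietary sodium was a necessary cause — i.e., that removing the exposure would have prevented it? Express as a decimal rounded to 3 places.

p₁ = 0.854, p₀ = 0.217.
Under exogeneity and monotonicity, PN = (p₁ − p₀) / p₁.
PN = (0.854 − 0.217) / 0.854 = 0.637 / 0.854 ≈ 0.7459

PN ≈ 0.746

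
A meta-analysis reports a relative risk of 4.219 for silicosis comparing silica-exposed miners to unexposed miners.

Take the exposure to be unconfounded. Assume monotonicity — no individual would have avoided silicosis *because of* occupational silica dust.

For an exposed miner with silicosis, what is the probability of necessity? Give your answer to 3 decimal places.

Under exogeneity and monotonicity, PN = (RR − 1) / RR = 1 − 1/RR.
PN = (4.219 − 1) / 4.219 = 3.219 / 4.219 ≈ 0.7630

PN ≈ 0.763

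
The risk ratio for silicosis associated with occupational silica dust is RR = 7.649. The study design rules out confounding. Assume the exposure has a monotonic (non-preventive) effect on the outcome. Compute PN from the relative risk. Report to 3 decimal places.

Under exogeneity and monotonicity, PN = (RR − 1) / RR = 1 − 1/RR.
PN = (7.649 − 1) / 7.649 = 6.649 / 7.649 ≈ 0.8693

PN ≈ 0.869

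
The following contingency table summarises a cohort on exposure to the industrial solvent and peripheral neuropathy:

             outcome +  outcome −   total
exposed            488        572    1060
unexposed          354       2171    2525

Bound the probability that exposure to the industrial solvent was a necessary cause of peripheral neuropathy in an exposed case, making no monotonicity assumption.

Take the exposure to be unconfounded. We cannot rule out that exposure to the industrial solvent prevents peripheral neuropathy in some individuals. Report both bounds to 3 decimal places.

p₁ = P(outcome | exposed) = 488/1060 = 0.46038
p₀ = P(outcome | unexposed) = 354/2525 = 0.1402
Under exogeneity alone the bounds on PN are max{0,(p₁−p₀)/p₁} ≤ PN ≤ min{1,(1−p₀)/p₁}.
  lower = (p₁ − p₀)/p₁ = 0.32018 / 0.46038 ≈ 0.6955
  upper = min{1, (1 − p₀)/p₁} = 0.8598 / 0.46038 ≈ 1.8676 → capped at 1

0.695 ≤ PN ≤ 1.000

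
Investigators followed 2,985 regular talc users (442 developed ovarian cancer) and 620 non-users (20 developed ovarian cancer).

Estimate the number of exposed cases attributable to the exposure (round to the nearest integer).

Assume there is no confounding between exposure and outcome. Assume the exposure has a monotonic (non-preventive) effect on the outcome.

about 346 cases

p₁ = P(outcome | exposed) = 442/2985 = 0.14807
p₀ = P(outcome | unexposed) = 20/620 = 0.032258
PN = (p₁ − p₀)/p₁ = (0.14807 − 0.032258) / 0.14807 ≈ 0.78215.
Attributable cases ≈ PN × (exposed cases) = 0.78215 × 442 ≈ 345.71.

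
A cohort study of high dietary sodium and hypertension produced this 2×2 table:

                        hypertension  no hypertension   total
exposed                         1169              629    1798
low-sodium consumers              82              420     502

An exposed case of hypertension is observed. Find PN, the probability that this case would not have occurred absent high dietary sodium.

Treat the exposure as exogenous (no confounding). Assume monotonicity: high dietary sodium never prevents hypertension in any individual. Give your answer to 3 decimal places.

p₁ = P(outcome | exposed) = 1169/1798 = 0.65017
p₀ = P(outcome | unexposed) = 82/502 = 0.16335
Under exogeneity and monotonicity, PN = (p₁ − p₀) / p₁.
PN = (0.65017 − 0.16335) / 0.65017 = 0.48682 / 0.65017 ≈ 0.7488

PN ≈ 0.749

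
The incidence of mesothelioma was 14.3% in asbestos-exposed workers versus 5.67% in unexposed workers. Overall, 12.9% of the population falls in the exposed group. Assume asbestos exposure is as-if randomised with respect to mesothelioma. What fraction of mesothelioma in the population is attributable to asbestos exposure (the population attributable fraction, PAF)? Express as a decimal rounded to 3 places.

PAF ≈ 0.164

p₁ = 0.143, p₀ = 0.0567.
Overall risk P(Y=1) = π·p₁ + (1−π)·p₀ = 0.129×0.143 + 0.871×0.0567 = 0.067833.
Under exogeneity, PAF = [P(Y=1) − p₀] / P(Y=1).
PAF = (0.067833 − 0.0567) / 0.067833 ≈ 0.1641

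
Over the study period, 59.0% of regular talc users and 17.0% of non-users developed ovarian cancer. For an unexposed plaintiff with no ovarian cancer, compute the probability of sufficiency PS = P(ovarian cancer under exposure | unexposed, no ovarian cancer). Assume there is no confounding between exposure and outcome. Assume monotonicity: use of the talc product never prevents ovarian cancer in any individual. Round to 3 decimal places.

p₁ = 0.59, p₀ = 0.17.
Under exogeneity and monotonicity, PS = (p₁ − p₀) / (1 − p₀).
PS = (0.59 − 0.17) / (1 − 0.17) = 0.42 / 0.83 ≈ 0.5060

PS ≈ 0.506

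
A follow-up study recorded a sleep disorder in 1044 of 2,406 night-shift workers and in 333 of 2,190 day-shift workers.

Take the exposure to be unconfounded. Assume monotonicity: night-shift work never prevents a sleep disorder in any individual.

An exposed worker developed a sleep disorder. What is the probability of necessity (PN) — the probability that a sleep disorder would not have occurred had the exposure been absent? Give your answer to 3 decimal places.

PN ≈ 0.650

p₁ = P(outcome | exposed) = 1044/2406 = 0.43392
p₀ = P(outcome | unexposed) = 333/2190 = 0.15205
Under exogeneity and monotonicity, PN = (p₁ − p₀) / p₁.
PN = (0.43392 − 0.15205) / 0.43392 = 0.28186 / 0.43392 ≈ 0.6496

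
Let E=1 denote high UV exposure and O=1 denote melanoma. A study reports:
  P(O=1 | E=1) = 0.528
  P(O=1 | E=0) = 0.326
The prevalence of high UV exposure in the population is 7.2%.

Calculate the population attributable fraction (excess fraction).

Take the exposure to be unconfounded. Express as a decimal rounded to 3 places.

Let p₁ = 0.528, p₀ = 0.326.
Overall risk P(Y=1) = π·p₁ + (1−π)·p₀ = 0.072×0.528 + 0.928×0.326 = 0.34054.
Under exogeneity, PAF = [P(Y=1) − p₀] / P(Y=1).
PAF = (0.34054 − 0.326) / 0.34054 ≈ 0.0427

PAF ≈ 0.043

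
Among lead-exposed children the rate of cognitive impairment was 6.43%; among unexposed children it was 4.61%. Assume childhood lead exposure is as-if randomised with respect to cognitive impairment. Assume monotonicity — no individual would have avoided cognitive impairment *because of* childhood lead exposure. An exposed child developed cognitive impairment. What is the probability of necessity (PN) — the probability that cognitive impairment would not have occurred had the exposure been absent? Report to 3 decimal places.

p₁ = 0.0643, p₀ = 0.0461.
Under exogeneity and monotonicity, PN = (p₁ − p₀) / p₁.
PN = (0.0643 − 0.0461) / 0.0643 = 0.0182 / 0.0643 ≈ 0.2830

PN ≈ 0.283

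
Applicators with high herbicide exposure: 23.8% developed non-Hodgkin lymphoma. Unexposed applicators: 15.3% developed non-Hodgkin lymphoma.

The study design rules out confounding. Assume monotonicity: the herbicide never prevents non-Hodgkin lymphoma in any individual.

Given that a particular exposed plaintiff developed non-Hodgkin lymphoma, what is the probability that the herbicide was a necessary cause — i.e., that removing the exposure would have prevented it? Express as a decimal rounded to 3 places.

PN ≈ 0.357

p₁ = 0.238, p₀ = 0.153.
Under exogeneity and monotonicity, PN = (p₁ − p₀) / p₁.
PN = (0.238 − 0.153) / 0.238 = 0.085 / 0.238 ≈ 0.3571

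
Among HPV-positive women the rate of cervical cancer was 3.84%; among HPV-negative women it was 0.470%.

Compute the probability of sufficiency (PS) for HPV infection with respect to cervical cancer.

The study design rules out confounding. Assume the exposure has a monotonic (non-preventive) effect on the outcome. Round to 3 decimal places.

PS ≈ 0.034

p₁ = 0.0384, p₀ = 0.0047.
Under exogeneity and monotonicity, PS = (p₁ − p₀) / (1 − p₀).
PS = (0.0384 − 0.0047) / (1 − 0.0047) = 0.0337 / 0.9953 ≈ 0.0339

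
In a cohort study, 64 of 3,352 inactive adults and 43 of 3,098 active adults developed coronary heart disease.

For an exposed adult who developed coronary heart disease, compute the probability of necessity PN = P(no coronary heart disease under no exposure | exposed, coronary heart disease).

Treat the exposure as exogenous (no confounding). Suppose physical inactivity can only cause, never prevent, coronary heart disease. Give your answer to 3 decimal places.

p₁ = P(outcome | exposed) = 64/3352 = 0.019093
p₀ = P(outcome | unexposed) = 43/3098 = 0.01388
Under exogeneity and monotonicity, PN = (p₁ − p₀) / p₁.
PN = (0.019093 − 0.01388) / 0.019093 = 0.0052132 / 0.019093 ≈ 0.2730

PN ≈ 0.273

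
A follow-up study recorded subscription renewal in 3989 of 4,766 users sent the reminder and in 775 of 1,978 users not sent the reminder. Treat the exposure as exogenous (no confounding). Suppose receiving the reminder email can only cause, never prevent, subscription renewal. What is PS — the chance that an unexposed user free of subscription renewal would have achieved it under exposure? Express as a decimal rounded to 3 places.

p₁ = P(outcome | exposed) = 3989/4766 = 0.83697
p₀ = P(outcome | unexposed) = 775/1978 = 0.39181
Under exogeneity and monotonicity, PS = (p₁ − p₀) / (1 − p₀).
PS = (0.83697 − 0.39181) / (1 − 0.39181) = 0.44516 / 0.60819 ≈ 0.7319

PS ≈ 0.732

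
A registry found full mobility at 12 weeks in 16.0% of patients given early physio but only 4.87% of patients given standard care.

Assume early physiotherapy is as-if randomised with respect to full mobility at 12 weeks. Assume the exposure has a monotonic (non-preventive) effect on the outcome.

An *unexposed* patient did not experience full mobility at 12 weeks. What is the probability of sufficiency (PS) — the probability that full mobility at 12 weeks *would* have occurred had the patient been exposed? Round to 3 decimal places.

PS ≈ 0.117

p₁ = 0.16, p₀ = 0.0487.
Under exogeneity and monotonicity, PS = (p₁ − p₀) / (1 − p₀).
PS = (0.16 − 0.0487) / (1 − 0.0487) = 0.1113 / 0.9513 ≈ 0.1170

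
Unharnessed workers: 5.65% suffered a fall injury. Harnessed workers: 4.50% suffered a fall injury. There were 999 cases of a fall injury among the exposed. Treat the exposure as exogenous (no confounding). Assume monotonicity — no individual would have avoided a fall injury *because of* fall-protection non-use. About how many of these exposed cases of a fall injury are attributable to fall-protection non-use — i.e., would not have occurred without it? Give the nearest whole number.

p₁ = 0.0565, p₀ = 0.045.
PN = (p₁ − p₀)/p₁ = (0.0565 − 0.045) / 0.0565 ≈ 0.20354.
Attributable cases ≈ PN × (exposed cases) = 0.20354 × 999 ≈ 203.34.

about 203 cases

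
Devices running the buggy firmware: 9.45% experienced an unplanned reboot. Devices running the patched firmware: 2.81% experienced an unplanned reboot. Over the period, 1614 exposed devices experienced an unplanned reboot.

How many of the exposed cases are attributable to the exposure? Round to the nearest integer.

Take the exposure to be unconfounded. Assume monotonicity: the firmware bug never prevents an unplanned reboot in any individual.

p₁ = 0.0945, p₀ = 0.0281.
PN = (p₁ − p₀)/p₁ = (0.0945 − 0.0281) / 0.0945 ≈ 0.70265.
Attributable cases ≈ PN × (exposed cases) = 0.70265 × 1614 ≈ 1134.07.

about 1134 cases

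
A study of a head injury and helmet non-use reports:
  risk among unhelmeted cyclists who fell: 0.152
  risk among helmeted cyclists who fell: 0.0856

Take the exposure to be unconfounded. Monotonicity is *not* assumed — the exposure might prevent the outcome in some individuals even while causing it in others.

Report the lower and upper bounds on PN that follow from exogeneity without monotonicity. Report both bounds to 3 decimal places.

Let p₁ = 0.152, p₀ = 0.0856.
Under exogeneity alone the bounds on PN are max{0,(p₁−p₀)/p₁} ≤ PN ≤ min{1,(1−p₀)/p₁}.
  lower = (p₁ − p₀)/p₁ = 0.0664 / 0.152 ≈ 0.4368
  upper = min{1, (1 − p₀)/p₁} = 0.9144 / 0.152 ≈ 6.0158 → capped at 1

0.437 ≤ PN ≤ 1.000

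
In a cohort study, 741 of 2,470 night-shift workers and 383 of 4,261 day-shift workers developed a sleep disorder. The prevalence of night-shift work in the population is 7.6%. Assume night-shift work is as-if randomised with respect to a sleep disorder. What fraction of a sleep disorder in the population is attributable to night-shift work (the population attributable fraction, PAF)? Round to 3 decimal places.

p₁ = P(outcome | exposed) = 741/2470 = 0.3
p₀ = P(outcome | unexposed) = 383/4261 = 0.089885
Overall risk P(Y=1) = π·p₁ + (1−π)·p₀ = 0.076×0.3 + 0.924×0.089885 = 0.10585.
Under exogeneity, PAF = [P(Y=1) − p₀] / P(Y=1).
PAF = (0.10585 − 0.089885) / 0.10585 ≈ 0.1509

PAF ≈ 0.151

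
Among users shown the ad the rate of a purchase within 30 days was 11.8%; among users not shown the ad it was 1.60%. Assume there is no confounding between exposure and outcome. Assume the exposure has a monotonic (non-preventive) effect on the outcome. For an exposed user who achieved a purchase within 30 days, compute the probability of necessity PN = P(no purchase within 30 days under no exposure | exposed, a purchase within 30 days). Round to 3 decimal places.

PN ≈ 0.864

p₁ = 0.118, p₀ = 0.016.
Under exogeneity and monotonicity, PN = (p₁ − p₀) / p₁.
PN = (0.118 − 0.016) / 0.118 = 0.102 / 0.118 ≈ 0.8644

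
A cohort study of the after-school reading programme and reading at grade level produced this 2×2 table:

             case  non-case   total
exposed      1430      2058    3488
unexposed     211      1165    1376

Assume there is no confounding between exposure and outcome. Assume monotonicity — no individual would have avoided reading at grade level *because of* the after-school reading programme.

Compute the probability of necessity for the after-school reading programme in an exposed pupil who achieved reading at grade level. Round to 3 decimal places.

PN ≈ 0.626

p₁ = P(outcome | exposed) = 1430/3488 = 0.40998
p₀ = P(outcome | unexposed) = 211/1376 = 0.15334
Under exogeneity and monotonicity, PN = (p₁ − p₀)/p₁.
PN = (0.40998 − 0.15334) / 0.40998 ≈ 0.6260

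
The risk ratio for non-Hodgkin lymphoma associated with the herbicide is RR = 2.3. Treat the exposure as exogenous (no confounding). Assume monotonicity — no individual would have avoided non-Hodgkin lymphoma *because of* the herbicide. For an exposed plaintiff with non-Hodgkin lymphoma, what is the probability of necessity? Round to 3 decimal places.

PN ≈ 0.565

Under exogeneity and monotonicity, PN = (RR − 1) / RR = 1 − 1/RR.
PN = (2.3 − 1) / 2.3 = 1.3 / 2.3 ≈ 0.5652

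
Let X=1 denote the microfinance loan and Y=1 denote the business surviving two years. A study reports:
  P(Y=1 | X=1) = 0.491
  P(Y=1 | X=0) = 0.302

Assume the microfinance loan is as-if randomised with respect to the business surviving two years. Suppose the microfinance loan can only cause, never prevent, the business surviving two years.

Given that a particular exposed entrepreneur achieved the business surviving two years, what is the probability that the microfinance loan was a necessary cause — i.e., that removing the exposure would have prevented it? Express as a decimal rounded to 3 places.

PN ≈ 0.385

Let p₁ = 0.491, p₀ = 0.302.
Under exogeneity and monotonicity, PN = (p₁ − p₀) / p₁.
PN = (0.491 − 0.302) / 0.491 = 0.189 / 0.491 ≈ 0.3849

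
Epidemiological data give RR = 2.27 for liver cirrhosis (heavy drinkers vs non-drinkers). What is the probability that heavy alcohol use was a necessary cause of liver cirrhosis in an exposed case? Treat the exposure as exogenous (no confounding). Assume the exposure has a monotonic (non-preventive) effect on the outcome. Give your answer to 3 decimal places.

Under exogeneity and monotonicity, PN = (RR − 1) / RR = 1 − 1/RR.
PN = (2.27 − 1) / 2.27 = 1.27 / 2.27 ≈ 0.5595

PN ≈ 0.559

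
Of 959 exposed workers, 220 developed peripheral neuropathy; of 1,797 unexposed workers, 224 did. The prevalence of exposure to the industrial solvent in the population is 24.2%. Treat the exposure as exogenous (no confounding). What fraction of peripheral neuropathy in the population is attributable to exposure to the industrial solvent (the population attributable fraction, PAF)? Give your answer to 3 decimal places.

p₁ = P(outcome | exposed) = 220/959 = 0.22941
p₀ = P(outcome | unexposed) = 224/1797 = 0.12465
Overall risk P(Y=1) = π·p₁ + (1−π)·p₀ = 0.242×0.22941 + 0.758×0.12465 = 0.15.
Under exogeneity, PAF = [P(Y=1) − p₀] / P(Y=1).
PAF = (0.15 − 0.12465) / 0.15 ≈ 0.1690

PAF ≈ 0.169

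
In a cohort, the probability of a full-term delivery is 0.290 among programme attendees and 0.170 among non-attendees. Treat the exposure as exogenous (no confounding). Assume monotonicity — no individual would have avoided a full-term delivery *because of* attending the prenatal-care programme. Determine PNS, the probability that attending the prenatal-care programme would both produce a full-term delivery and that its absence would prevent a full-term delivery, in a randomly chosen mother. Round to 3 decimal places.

Let p₁ = 0.29, p₀ = 0.17.
Under exogeneity and monotonicity, PNS = p₁ − p₀.
PNS = 0.29 − 0.17 = 0.12

PNS ≈ 0.120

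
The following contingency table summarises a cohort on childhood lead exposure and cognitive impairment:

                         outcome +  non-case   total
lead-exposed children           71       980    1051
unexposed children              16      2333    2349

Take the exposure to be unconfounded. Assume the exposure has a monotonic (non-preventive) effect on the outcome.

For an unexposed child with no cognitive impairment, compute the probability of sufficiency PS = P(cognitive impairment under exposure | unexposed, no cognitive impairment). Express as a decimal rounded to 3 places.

PS ≈ 0.061

p₁ = P(outcome | exposed) = 71/1051 = 0.067555
p₀ = P(outcome | unexposed) = 16/2349 = 0.0068114
Under exogeneity and monotonicity, PS = (p₁ − p₀)/(1 − p₀).
PS = (0.067555 − 0.0068114) / 0.99319 ≈ 0.0612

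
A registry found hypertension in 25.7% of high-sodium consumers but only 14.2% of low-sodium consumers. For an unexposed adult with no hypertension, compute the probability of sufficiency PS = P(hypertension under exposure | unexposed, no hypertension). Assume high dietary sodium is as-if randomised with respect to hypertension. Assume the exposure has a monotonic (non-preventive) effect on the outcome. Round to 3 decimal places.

p₁ = 0.257, p₀ = 0.142.
Under exogeneity and monotonicity, PS = (p₁ − p₀) / (1 − p₀).
PS = (0.257 − 0.142) / (1 − 0.142) = 0.115 / 0.858 ≈ 0.1340

PS ≈ 0.134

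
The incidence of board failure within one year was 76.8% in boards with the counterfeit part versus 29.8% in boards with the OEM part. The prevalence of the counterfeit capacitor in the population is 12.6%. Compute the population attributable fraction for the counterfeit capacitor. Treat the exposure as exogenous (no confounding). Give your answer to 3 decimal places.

p₁ = 0.768, p₀ = 0.298.
Overall risk P(Y=1) = π·p₁ + (1−π)·p₀ = 0.126×0.768 + 0.874×0.298 = 0.35722.
Under exogeneity, PAF = [P(Y=1) − p₀] / P(Y=1).
PAF = (0.35722 − 0.298) / 0.35722 ≈ 0.1658

PAF ≈ 0.166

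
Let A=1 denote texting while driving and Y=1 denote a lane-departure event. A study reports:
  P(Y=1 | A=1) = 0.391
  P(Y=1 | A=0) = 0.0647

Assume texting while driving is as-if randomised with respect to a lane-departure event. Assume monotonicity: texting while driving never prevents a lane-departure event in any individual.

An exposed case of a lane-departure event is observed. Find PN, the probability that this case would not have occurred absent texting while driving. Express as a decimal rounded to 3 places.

PN ≈ 0.835

Let p₁ = 0.391, p₀ = 0.0647.
Under exogeneity and monotonicity, PN = (p₁ − p₀) / p₁.
PN = (0.391 − 0.0647) / 0.391 = 0.3263 / 0.391 ≈ 0.8345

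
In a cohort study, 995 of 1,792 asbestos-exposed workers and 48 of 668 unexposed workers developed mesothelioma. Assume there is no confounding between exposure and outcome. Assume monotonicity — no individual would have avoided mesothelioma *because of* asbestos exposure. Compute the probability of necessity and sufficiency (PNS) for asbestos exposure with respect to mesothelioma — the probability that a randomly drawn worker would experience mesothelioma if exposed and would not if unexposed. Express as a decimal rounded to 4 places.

PNS ≈ 0.4834

p₁ = P(outcome | exposed) = 995/1792 = 0.55525
p₀ = P(outcome | unexposed) = 48/668 = 0.071856
Under exogeneity and monotonicity, PNS = p₁ − p₀.
PNS = 0.55525 − 0.071856 = 0.48339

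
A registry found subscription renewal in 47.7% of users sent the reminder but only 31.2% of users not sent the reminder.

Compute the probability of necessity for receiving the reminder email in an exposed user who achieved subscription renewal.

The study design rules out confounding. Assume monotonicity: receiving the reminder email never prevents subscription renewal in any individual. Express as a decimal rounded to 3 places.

PN ≈ 0.346

p₁ = 0.477, p₀ = 0.312.
Under exogeneity and monotonicity, PN = (p₁ − p₀) / p₁.
PN = (0.477 − 0.312) / 0.477 = 0.165 / 0.477 ≈ 0.3459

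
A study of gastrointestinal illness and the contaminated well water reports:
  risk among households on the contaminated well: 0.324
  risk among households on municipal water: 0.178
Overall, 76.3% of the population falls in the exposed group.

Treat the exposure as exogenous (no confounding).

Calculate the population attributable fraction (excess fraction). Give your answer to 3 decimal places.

Let p₁ = 0.324, p₀ = 0.178.
Overall risk P(Y=1) = π·p₁ + (1−π)·p₀ = 0.763×0.324 + 0.237×0.178 = 0.2894.
Under exogeneity, PAF = [P(Y=1) − p₀] / P(Y=1).
PAF = (0.2894 − 0.178) / 0.2894 ≈ 0.3849

PAF ≈ 0.385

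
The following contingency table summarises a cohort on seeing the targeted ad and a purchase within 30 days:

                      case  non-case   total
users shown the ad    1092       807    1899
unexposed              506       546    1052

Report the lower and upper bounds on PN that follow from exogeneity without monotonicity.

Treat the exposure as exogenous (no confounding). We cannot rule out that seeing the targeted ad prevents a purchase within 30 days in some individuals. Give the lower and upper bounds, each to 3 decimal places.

p₁ = P(outcome | exposed) = 1092/1899 = 0.57504
p₀ = P(outcome | unexposed) = 506/1052 = 0.48099
Under exogeneity alone the bounds on PN are max{0,(p₁−p₀)/p₁} ≤ PN ≤ min{1,(1−p₀)/p₁}.
  lower = (p₁ − p₀)/p₁ = 0.094051 / 0.57504 ≈ 0.1636
  upper = min{1, (1 − p₀)/p₁} = 0.51901 / 0.57504 ≈ 0.9026

0.164 ≤ PN ≤ 0.903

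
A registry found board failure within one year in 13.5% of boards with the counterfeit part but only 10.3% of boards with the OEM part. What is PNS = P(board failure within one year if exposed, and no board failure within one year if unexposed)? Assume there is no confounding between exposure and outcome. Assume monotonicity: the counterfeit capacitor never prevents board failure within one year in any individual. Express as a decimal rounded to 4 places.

PNS ≈ 0.0320

p₁ = 0.135, p₀ = 0.103.
Under exogeneity and monotonicity, PNS = p₁ − p₀.
PNS = 0.135 − 0.103 = 0.032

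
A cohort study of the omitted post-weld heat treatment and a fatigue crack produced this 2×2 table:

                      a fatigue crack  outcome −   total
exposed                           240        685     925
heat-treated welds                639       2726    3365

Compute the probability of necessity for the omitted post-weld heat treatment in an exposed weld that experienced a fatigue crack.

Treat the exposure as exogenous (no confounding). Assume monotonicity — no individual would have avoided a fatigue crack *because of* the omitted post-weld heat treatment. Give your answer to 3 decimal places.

p₁ = P(outcome | exposed) = 240/925 = 0.25946
p₀ = P(outcome | unexposed) = 639/3365 = 0.1899
Under exogeneity and monotonicity, PN = (p₁ − p₀)/p₁.
PN = (0.25946 − 0.1899) / 0.25946 ≈ 0.2681

PN ≈ 0.268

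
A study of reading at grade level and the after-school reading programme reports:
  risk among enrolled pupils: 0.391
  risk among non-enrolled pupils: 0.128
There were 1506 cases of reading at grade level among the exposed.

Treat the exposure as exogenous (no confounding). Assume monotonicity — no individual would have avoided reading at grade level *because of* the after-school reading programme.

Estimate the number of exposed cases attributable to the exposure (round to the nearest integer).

Let p₁ = 0.391, p₀ = 0.128.
PN = (p₁ − p₀)/p₁ = (0.391 − 0.128) / 0.391 ≈ 0.67263.
Attributable cases ≈ PN × (exposed cases) = 0.67263 × 1506 ≈ 1012.99.

about 1013 cases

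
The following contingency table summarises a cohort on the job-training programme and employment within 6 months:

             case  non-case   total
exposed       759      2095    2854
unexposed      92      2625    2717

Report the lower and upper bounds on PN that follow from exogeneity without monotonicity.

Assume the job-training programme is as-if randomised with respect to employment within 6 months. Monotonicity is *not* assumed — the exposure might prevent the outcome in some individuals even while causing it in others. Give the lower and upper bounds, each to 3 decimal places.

0.873 ≤ PN ≤ 1.000

p₁ = P(outcome | exposed) = 759/2854 = 0.26594
p₀ = P(outcome | unexposed) = 92/2717 = 0.033861
Under exogeneity alone the bounds on PN are max{0,(p₁−p₀)/p₁} ≤ PN ≤ min{1,(1−p₀)/p₁}.
  lower = (p₁ − p₀)/p₁ = 0.23208 / 0.26594 ≈ 0.8727
  upper = min{1, (1 − p₀)/p₁} = 0.96614 / 0.26594 ≈ 3.6329 → capped at 1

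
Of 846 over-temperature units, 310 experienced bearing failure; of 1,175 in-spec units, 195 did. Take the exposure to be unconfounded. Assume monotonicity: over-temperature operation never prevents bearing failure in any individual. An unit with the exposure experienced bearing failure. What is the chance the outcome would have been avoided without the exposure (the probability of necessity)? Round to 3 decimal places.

p₁ = P(outcome | exposed) = 310/846 = 0.36643
p₀ = P(outcome | unexposed) = 195/1175 = 0.16596
Under exogeneity and monotonicity, PN = (p₁ − p₀) / p₁.
PN = (0.36643 − 0.16596) / 0.36643 = 0.20047 / 0.36643 ≈ 0.5471

PN ≈ 0.547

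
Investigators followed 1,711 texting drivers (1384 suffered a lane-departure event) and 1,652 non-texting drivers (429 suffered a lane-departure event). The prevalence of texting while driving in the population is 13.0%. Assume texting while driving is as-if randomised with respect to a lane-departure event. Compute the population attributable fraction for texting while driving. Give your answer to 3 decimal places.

PAF ≈ 0.216

p₁ = P(outcome | exposed) = 1384/1711 = 0.80888
p₀ = P(outcome | unexposed) = 429/1652 = 0.25969
Overall risk P(Y=1) = π·p₁ + (1−π)·p₀ = 0.13×0.80888 + 0.87×0.25969 = 0.33108.
Under exogeneity, PAF = [P(Y=1) − p₀] / P(Y=1).
PAF = (0.33108 − 0.25969) / 0.33108 ≈ 0.2156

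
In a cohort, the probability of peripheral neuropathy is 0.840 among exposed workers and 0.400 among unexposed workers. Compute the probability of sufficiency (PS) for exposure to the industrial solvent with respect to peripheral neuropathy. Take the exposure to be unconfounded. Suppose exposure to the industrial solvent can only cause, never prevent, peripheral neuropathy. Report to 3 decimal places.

PS ≈ 0.733

Let p₁ = 0.84, p₀ = 0.4.
Under exogeneity and monotonicity, PS = (p₁ − p₀) / (1 − p₀).
PS = (0.84 − 0.4) / (1 − 0.4) = 0.44 / 0.6 ≈ 0.7333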